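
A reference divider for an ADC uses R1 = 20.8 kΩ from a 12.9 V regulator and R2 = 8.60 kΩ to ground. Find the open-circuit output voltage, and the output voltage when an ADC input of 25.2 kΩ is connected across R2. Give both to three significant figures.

Unloaded: 3.77 V; loaded: 3.04 V

Open-circuit: V = 12.9 × 8.60/(20.8 + 8.60) = 3.77 V.
With the load, R2 becomes R2‖R_L = 6.412 kΩ, so V = 12.9 × 6.412/27.21 = 3.04 V.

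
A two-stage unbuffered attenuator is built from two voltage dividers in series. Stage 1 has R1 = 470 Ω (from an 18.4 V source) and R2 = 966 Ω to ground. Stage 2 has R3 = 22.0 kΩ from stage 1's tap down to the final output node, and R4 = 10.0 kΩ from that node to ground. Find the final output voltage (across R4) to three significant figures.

Stage 2 presents R3+R4 = 32000 Ω as a load on stage 1's tap.
Stage 1's lower leg becomes R2‖(R3+R4) = 937.7 Ω, so V_mid = 18.4 × 937.7/1408 = 12.26 V.
Stage 2 is itself unloaded: V_out = V_mid × R4/(R3+R4) = 12.26 × 10000/32000 = 3.83 V.

V_out ≈ 3.83 V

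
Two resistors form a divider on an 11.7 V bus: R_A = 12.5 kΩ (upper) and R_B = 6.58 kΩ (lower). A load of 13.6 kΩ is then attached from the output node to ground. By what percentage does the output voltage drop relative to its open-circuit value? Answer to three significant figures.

The divider's output (Thévenin) resistance is R_A‖R_B = 4.311 kΩ.
Fractional drop under load = R_th/(R_th + R_L) = 4.311 / (4.311 + 13.6) = 0.2407.
So the output falls by 24.1 %.

24.1 %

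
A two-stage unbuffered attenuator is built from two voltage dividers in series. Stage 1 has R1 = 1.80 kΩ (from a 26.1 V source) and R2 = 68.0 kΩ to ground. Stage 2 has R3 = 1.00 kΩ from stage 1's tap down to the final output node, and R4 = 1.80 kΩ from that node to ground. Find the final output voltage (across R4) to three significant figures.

Stage 2 presents R3+R4 = 2.800 kΩ as a load on stage 1's tap.
Stage 1's lower leg becomes R2‖(R3+R4) = 2.689 kΩ, so V_mid = 26.1 × 2.689/4.489 = 15.64 V.
Stage 2 is itself unloaded: V_out = V_mid × R4/(R3+R4) = 15.64 × 1.80/2.800 = 10.1 V.

V_out ≈ 10.1 V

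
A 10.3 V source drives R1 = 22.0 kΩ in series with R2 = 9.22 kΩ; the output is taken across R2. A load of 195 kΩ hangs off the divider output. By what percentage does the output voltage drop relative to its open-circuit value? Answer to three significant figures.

The divider's output (Thévenin) resistance is R1‖R2 = 6.497 kΩ.
Fractional drop under load = R_th/(R_th + R_L) = 6.497 / (6.497 + 195) = 0.03224.
So the output falls by 3.22 %.

3.22 %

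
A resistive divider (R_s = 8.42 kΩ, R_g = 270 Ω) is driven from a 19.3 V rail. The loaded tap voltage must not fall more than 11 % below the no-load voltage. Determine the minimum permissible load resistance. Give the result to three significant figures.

R_L(min) ≈ 2.12 kΩ

Output resistance R_th = R_s‖R_g = (8420 × 270)/8690 = 261.6 Ω.
The fractional drop is R_th/(R_th + R_L); requiring this ≤ 0.110 gives R_L ≥ R_th(1/0.110 − 1) = 261.6 × 8.091 = 2.12 kΩ.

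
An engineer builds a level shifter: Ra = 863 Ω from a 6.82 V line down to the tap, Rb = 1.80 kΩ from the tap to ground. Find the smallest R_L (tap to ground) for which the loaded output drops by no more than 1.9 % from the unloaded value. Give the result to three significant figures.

R_L(min) ≈ 30.1 kΩ

Output resistance R_th = Ra‖Rb = (863 × 1800)/2663 = 583.3 Ω.
The fractional drop is R_th/(R_th + R_L); requiring this ≤ 0.0190 gives R_L ≥ R_th(1/0.0190 − 1) = 583.3 × 51.63 = 30.1 kΩ.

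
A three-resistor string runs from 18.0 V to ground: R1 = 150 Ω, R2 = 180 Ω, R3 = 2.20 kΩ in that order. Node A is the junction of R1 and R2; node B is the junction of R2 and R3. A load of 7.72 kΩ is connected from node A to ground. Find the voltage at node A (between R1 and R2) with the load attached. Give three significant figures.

Below node A the series string R2+R3 = 2380 Ω sits in parallel with the 7720 Ω load: 1819 Ω.
V_A = 18.0 × 1819/(150 + 1819) = 16.6 V.

V ≈ 16.6 V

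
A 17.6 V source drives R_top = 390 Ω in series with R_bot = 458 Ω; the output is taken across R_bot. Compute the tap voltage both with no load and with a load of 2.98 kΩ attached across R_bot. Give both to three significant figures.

Open-circuit: V = 17.6 × 458/(390 + 458) = 9.51 V.
With the load, R_bot becomes R_bot‖R_L = 397.0 Ω, so V = 17.6 × 397.0/787.0 = 8.88 V.

Unloaded: 9.51 V; loaded: 8.88 V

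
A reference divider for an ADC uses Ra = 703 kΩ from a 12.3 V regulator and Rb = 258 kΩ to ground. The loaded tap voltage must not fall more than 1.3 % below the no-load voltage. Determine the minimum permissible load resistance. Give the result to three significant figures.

Output resistance R_th = Ra‖Rb = (703 × 258)/961.0 = 188.7 kΩ.
The fractional drop is R_th/(R_th + R_L); requiring this ≤ 0.0130 gives R_L ≥ R_th(1/0.0130 − 1) = 188.7 × 75.92 = 14.3 MΩ.

R_L(min) ≈ 14.3 MΩ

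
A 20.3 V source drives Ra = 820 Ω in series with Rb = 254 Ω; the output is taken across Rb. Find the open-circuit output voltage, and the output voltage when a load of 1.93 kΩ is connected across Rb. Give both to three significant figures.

Unloaded: 4.80 V; loaded: 4.36 V

Open-circuit: V = 20.3 × 254/(820 + 254) = 4.80 V.
With the load, Rb becomes Rb‖R_L = 224.5 Ω, so V = 20.3 × 224.5/1044 = 4.36 V.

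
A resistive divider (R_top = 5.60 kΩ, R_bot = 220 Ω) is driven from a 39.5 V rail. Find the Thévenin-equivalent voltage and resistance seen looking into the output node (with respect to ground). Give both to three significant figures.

V_th = 1.49 V, R_th = 212 Ω

V_th is the open-circuit tap voltage: 39.5 × 220/(5600 + 220) = 1.49 V.
With the supply zeroed, R_top and R_bot appear in parallel from the tap: R_th = R_top‖R_bot = (5600 × 220)/5820 = 212 Ω.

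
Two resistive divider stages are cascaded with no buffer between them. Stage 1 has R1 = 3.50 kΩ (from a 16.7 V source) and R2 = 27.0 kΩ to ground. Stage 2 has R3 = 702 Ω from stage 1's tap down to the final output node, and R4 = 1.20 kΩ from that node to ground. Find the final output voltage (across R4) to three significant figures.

V_out ≈ 3.55 V

Stage 2 presents R3+R4 = 1902 Ω as a load on stage 1's tap.
Stage 1's lower leg becomes R2‖(R3+R4) = 1777 Ω, so V_mid = 16.7 × 1777/5277 = 5.623 V.
Stage 2 is itself unloaded: V_out = V_mid × R4/(R3+R4) = 5.623 × 1200/1902 = 3.55 V.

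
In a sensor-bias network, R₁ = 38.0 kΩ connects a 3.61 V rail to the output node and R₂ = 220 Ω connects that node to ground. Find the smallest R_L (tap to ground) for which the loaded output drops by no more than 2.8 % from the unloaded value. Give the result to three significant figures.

R_L(min) ≈ 7.59 kΩ

Output resistance R_th = R₁‖R₂ = (38000 × 220)/38220 = 218.7 Ω.
The fractional drop is R_th/(R_th + R_L); requiring this ≤ 0.0280 gives R_L ≥ R_th(1/0.0280 − 1) = 218.7 × 34.71 = 7.59 kΩ.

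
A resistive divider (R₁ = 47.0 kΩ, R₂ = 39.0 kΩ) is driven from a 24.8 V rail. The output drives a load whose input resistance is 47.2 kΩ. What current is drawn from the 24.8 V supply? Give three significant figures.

I ≈ 0.363 mA

R₂‖R_L = 21.35 kΩ, so the source sees R₁ + R₂‖R_L = 68.35 kΩ.
I = 24.8 V / 68.35 kΩ = 0.363 mA.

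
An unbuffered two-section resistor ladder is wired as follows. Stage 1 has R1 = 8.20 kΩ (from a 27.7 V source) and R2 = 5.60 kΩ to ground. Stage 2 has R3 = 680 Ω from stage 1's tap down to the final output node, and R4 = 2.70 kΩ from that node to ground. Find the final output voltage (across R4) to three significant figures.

V_out ≈ 4.52 V

Stage 2 presents R3+R4 = 3380 Ω as a load on stage 1's tap.
Stage 1's lower leg becomes R2‖(R3+R4) = 2108 Ω, so V_mid = 27.7 × 2108/10310 = 5.664 V.
Stage 2 is itself unloaded: V_out = V_mid × R4/(R3+R4) = 5.664 × 2700/3380 = 4.52 V.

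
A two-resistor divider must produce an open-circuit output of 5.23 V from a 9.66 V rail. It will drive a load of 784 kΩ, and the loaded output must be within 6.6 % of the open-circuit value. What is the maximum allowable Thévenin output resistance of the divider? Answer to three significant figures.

R_th ≤ 55.4 kΩ

Loading drop = R_th/(R_th + R_L) ≤ 0.0660, so R_th ≤ R_L · ε/(1−ε) = 784 kΩ × 0.0660/0.9340 = 55.4 kΩ.
(Any R1, R2 with R2/(R1+R2) = 0.541 and R1‖R2 ≤ 55.4 kΩ will meet the spec.)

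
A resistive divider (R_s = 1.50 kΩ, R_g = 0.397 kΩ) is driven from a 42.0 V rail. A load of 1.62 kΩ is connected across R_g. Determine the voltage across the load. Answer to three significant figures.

The load sits in parallel with R_g: R_g‖R_L = (397 × 1620) / (397 + 1620) = 318.9 Ω.
V_out = 42.0 × 318.9 / (1500 + 318.9) = 42.0 × 318.9/1819 = 7.36 V.

V_out ≈ 7.36 V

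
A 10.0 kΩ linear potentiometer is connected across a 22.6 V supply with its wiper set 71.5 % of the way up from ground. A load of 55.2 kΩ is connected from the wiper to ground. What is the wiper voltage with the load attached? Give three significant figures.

The wiper splits the pot into (1−α)R = 2.850 kΩ above and αR = 7.150 kΩ below.
Lower section ‖ load = 6.330 kΩ.
V_wiper = 22.6 × 6.330/(2.850 + 6.330) = 15.6 V.

V ≈ 15.6 V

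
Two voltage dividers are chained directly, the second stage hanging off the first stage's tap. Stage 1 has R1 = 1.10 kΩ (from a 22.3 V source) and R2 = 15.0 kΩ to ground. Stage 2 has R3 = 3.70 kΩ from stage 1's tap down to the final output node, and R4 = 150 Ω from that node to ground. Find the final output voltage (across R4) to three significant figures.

V_out ≈ 0.639 V

Stage 2 presents R3+R4 = 3850 Ω as a load on stage 1's tap.
Stage 1's lower leg becomes R2‖(R3+R4) = 3064 Ω, so V_mid = 22.3 × 3064/4164 = 16.41 V.
Stage 2 is itself unloaded: V_out = V_mid × R4/(R3+R4) = 16.41 × 150/3850 = 0.639 V.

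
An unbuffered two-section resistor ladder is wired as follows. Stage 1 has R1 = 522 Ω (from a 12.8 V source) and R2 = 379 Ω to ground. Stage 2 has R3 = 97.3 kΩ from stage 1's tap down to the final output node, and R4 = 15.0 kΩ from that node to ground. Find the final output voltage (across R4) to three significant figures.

Stage 2 presents R3+R4 = 112300 Ω as a load on stage 1's tap.
Stage 1's lower leg becomes R2‖(R3+R4) = 377.7 Ω, so V_mid = 12.8 × 377.7/899.7 = 5.374 V.
Stage 2 is itself unloaded: V_out = V_mid × R4/(R3+R4) = 5.374 × 15000/112300 = 0.718 V.

V_out ≈ 0.718 V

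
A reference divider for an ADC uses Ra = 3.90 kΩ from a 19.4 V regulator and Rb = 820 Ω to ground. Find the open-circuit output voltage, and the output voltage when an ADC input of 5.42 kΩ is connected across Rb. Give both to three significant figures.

Open-circuit: V = 19.4 × 820/(3900 + 820) = 3.37 V.
With the load, Rb becomes Rb‖R_L = 712.2 Ω, so V = 19.4 × 712.2/4612 = 3.00 V.

Unloaded: 3.37 V; loaded: 3.00 V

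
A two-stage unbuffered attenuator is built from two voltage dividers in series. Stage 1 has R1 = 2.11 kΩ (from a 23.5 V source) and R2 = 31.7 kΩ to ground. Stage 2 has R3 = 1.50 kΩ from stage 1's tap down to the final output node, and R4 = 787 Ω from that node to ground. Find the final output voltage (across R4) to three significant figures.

V_out ≈ 4.07 V

Stage 2 presents R3+R4 = 2287 Ω as a load on stage 1's tap.
Stage 1's lower leg becomes R2‖(R3+R4) = 2133 Ω, so V_mid = 23.5 × 2133/4243 = 11.81 V.
Stage 2 is itself unloaded: V_out = V_mid × R4/(R3+R4) = 11.81 × 787/2287 = 4.07 V.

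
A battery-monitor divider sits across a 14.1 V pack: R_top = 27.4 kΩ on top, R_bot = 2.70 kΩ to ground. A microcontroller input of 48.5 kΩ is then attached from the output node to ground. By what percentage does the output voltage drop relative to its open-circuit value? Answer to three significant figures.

The divider's output (Thévenin) resistance is R_top‖R_bot = 2.458 kΩ.
Fractional drop under load = R_th/(R_th + R_L) = 2.458 / (2.458 + 48.5) = 0.04823.
So the output falls by 4.82 %.

4.82 %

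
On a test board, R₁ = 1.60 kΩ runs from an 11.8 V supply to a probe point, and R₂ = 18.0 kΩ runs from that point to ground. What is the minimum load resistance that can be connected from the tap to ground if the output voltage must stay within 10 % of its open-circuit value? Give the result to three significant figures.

Output resistance R_th = R₁‖R₂ = (1.60 × 18.0)/19.60 = 1.469 kΩ.
The fractional drop is R_th/(R_th + R_L); requiring this ≤ 0.100 gives R_L ≥ R_th(1/0.100 − 1) = 1.469 × 9.000 = 13.2 kΩ.

R_L(min) ≈ 13.2 kΩ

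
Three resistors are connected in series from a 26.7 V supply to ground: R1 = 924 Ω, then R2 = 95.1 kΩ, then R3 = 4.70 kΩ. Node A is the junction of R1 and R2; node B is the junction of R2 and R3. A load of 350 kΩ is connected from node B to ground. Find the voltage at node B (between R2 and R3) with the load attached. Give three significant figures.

V ≈ 1.23 V

At node B, R3 is in parallel with the load: R3‖R_L = 4638 Ω.
Below node A the resistance is R2 + (R3‖R_L) = 99740 Ω, so V_A = 26.7 × 99740/100700 = 26.45 V.
Then V_B = V_A × (R3‖R_L)/(R2 + R3‖R_L) = 26.45 × 4638/99740 = 1.23 V.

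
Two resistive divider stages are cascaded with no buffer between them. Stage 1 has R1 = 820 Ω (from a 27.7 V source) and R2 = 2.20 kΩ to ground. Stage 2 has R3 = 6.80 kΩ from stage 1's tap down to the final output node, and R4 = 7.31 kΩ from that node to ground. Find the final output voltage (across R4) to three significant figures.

V_out ≈ 10.0 V

Stage 2 presents R3+R4 = 14110 Ω as a load on stage 1's tap.
Stage 1's lower leg becomes R2‖(R3+R4) = 1903 Ω, so V_mid = 27.7 × 1903/2723 = 19.36 V.
Stage 2 is itself unloaded: V_out = V_mid × R4/(R3+R4) = 19.36 × 7310/14110 = 10.0 V.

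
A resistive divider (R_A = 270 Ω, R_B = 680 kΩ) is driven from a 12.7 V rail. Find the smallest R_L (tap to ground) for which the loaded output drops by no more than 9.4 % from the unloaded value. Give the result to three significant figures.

Output resistance R_th = R_A‖R_B = (270 × 680000)/680300 = 269.9 Ω.
The fractional drop is R_th/(R_th + R_L); requiring this ≤ 0.0940 gives R_L ≥ R_th(1/0.0940 − 1) = 269.9 × 9.638 = 2.60 kΩ.

R_L(min) ≈ 2.60 kΩ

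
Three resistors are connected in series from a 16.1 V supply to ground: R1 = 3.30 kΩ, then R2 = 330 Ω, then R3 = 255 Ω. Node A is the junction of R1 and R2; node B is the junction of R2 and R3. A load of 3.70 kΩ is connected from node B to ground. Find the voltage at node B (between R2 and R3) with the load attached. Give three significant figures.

V ≈ 0.993 V

At node B, R3 is in parallel with the load: R3‖R_L = 238.6 Ω.
Below node A the resistance is R2 + (R3‖R_L) = 568.6 Ω, so V_A = 16.1 × 568.6/3869 = 2.366 V.
Then V_B = V_A × (R3‖R_L)/(R2 + R3‖R_L) = 2.366 × 238.6/568.6 = 0.993 V.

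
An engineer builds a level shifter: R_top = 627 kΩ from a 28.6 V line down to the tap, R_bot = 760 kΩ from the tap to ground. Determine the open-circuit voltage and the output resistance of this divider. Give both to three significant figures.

V_th is the open-circuit tap voltage: 28.6 × 760/(627 + 760) = 15.7 V.
With the supply zeroed, R_top and R_bot appear in parallel from the tap: R_th = R_top‖R_bot = (627 × 760)/1387 = 344 kΩ.

V_th = 15.7 V, R_th = 344 kΩ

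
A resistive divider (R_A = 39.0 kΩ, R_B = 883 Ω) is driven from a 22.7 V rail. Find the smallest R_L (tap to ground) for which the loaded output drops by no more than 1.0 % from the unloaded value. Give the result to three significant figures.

Output resistance R_th = R_A‖R_B = (39000 × 883)/39880 = 863.5 Ω.
The fractional drop is R_th/(R_th + R_L); requiring this ≤ 0.0100 gives R_L ≥ R_th(1/0.0100 − 1) = 863.5 × 99.00 = 85.5 kΩ.

R_L(min) ≈ 85.5 kΩ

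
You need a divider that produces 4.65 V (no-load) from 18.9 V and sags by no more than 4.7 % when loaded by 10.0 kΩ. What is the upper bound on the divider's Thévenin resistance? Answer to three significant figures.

R_th ≤ 493 Ω

Loading drop = R_th/(R_th + R_L) ≤ 0.0470, so R_th ≤ R_L · ε/(1−ε) = 10.0 kΩ × 0.0470/0.9530 = 493 Ω.
(Any R1, R2 with R2/(R1+R2) = 0.246 and R1‖R2 ≤ 493 Ω will meet the spec.)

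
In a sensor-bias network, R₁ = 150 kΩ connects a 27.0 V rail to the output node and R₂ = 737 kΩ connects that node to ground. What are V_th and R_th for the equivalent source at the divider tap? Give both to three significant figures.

V_th is the open-circuit tap voltage: 27.0 × 737/(150 + 737) = 22.4 V.
With the supply zeroed, R₁ and R₂ appear in parallel from the tap: R_th = R₁‖R₂ = (150 × 737)/887.0 = 125 kΩ.

V_th = 22.4 V, R_th = 125 kΩ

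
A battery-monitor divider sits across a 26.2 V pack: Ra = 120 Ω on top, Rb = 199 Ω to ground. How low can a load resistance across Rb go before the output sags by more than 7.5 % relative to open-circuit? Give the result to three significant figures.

R_L(min) ≈ 923 Ω

Output resistance R_th = Ra‖Rb = (120 × 199)/319.0 = 74.86 Ω.
The fractional drop is R_th/(R_th + R_L); requiring this ≤ 0.0750 gives R_L ≥ R_th(1/0.0750 − 1) = 74.86 × 12.33 = 923 Ω.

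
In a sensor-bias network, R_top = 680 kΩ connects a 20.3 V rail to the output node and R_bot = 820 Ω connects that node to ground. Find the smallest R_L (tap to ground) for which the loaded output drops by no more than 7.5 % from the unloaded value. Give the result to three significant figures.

Output resistance R_th = R_top‖R_bot = (680000 × 820)/680800 = 819.0 Ω.
The fractional drop is R_th/(R_th + R_L); requiring this ≤ 0.0750 gives R_L ≥ R_th(1/0.0750 − 1) = 819.0 × 12.33 = 10.1 kΩ.

R_L(min) ≈ 10.1 kΩ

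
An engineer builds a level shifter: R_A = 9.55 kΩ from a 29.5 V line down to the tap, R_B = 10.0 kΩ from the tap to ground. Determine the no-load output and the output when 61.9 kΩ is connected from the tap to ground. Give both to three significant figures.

Open-circuit: V = 29.5 × 10.0/(9.55 + 10.0) = 15.1 V.
With the load, R_B becomes R_B‖R_L = 8.609 kΩ, so V = 29.5 × 8.609/18.16 = 14.0 V.

Unloaded: 15.1 V; loaded: 14.0 V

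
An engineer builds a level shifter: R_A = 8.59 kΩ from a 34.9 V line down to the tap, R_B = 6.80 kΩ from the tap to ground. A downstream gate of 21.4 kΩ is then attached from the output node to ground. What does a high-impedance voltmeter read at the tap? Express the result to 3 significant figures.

The load sits in parallel with R_B: R_B‖R_L = (6.80 × 21.4) / (6.80 + 21.4) = 5.160 kΩ.
V_out = 34.9 × 5.160 / (8.59 + 5.160) = 34.9 × 5.160/13.75 = 13.1 V.
(Unloaded it would have been 15.4 V.)

V_out ≈ 13.1 V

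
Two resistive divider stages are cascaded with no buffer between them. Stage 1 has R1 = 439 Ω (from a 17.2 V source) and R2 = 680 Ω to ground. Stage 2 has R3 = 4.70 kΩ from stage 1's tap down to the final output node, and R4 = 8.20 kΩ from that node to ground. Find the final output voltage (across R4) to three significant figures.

V_out ≈ 6.51 V

Stage 2 presents R3+R4 = 12900 Ω as a load on stage 1's tap.
Stage 1's lower leg becomes R2‖(R3+R4) = 645.9 Ω, so V_mid = 17.2 × 645.9/1085 = 10.24 V.
Stage 2 is itself unloaded: V_out = V_mid × R4/(R3+R4) = 10.24 × 8200/12900 = 6.51 V.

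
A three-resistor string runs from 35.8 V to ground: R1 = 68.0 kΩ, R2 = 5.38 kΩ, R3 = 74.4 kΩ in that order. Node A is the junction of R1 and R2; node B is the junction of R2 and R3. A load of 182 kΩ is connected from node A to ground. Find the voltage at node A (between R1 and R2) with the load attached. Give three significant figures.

Below node A the series string R2+R3 = 79.78 kΩ sits in parallel with the 182 kΩ load: 55.47 kΩ.
V_A = 35.8 × 55.47/(68.0 + 55.47) = 16.1 V.

V ≈ 16.1 V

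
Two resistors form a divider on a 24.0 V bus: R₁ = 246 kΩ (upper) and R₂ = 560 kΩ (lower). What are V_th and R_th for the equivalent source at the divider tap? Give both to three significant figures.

V_th = 16.7 V, R_th = 171 kΩ

V_th is the open-circuit tap voltage: 24.0 × 560/(246 + 560) = 16.7 V.
With the supply zeroed, R₁ and R₂ appear in parallel from the tap: R_th = R₁‖R₂ = (246 × 560)/806.0 = 171 kΩ.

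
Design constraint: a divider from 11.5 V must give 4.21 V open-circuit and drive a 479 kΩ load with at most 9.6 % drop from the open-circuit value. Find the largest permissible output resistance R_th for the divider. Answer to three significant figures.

R_th ≤ 50.9 kΩ

Loading drop = R_th/(R_th + R_L) ≤ 0.0960, so R_th ≤ R_L · ε/(1−ε) = 479 kΩ × 0.0960/0.9040 = 50.9 kΩ.
(Any R1, R2 with R2/(R1+R2) = 0.366 and R1‖R2 ≤ 50.9 kΩ will meet the spec.)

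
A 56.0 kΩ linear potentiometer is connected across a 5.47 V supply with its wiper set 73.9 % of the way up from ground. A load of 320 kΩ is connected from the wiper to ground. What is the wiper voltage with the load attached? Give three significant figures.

V ≈ 3.91 V

The wiper splits the pot into (1−α)R = 14.62 kΩ above and αR = 41.38 kΩ below.
Lower section ‖ load = 36.64 kΩ.
V_wiper = 5.47 × 36.64/(14.62 + 36.64) = 3.91 V.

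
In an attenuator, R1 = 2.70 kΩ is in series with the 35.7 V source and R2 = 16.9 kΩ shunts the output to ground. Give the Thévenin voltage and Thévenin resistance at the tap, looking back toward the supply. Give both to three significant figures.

V_th = 30.8 V, R_th = 2.33 kΩ

V_th is the open-circuit tap voltage: 35.7 × 16.9/(2.70 + 16.9) = 30.8 V.
With the supply zeroed, R1 and R2 appear in parallel from the tap: R_th = R1‖R2 = (2.70 × 16.9)/19.60 = 2.33 kΩ.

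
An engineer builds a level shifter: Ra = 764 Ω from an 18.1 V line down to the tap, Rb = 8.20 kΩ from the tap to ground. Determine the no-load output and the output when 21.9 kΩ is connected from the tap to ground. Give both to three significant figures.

Open-circuit: V = 18.1 × 8200/(764 + 8200) = 16.6 V.
With the load, Rb becomes Rb‖R_L = 5966 Ω, so V = 18.1 × 5966/6730 = 16.0 V.

Unloaded: 16.6 V; loaded: 16.0 V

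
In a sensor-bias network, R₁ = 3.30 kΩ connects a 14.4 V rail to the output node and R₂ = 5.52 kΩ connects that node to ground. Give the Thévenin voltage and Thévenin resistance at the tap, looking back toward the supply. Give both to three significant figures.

V_th = 9.01 V, R_th = 2.07 kΩ

V_th is the open-circuit tap voltage: 14.4 × 5.52/(3.30 + 5.52) = 9.01 V.
With the supply zeroed, R₁ and R₂ appear in parallel from the tap: R_th = R₁‖R₂ = (3.30 × 5.52)/8.820 = 2.07 kΩ.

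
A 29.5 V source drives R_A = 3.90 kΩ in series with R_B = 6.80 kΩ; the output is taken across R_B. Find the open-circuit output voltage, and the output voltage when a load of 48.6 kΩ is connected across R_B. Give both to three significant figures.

Unloaded: 18.7 V; loaded: 17.8 V

Open-circuit: V = 29.5 × 6.80/(3.90 + 6.80) = 18.7 V.
With the load, R_B becomes R_B‖R_L = 5.965 kΩ, so V = 29.5 × 5.965/9.865 = 17.8 V.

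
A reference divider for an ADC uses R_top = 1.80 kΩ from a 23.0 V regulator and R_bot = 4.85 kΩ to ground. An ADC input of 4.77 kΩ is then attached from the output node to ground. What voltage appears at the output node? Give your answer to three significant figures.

V_out ≈ 13.2 V

The load sits in parallel with R_bot: R_bot‖R_L = (4.85 × 4.77) / (4.85 + 4.77) = 2.405 kΩ.
V_out = 23.0 × 2.405 / (1.80 + 2.405) = 23.0 × 2.405/4.205 = 13.2 V.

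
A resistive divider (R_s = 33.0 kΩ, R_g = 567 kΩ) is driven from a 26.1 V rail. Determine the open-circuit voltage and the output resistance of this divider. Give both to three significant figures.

V_th is the open-circuit tap voltage: 26.1 × 567/(33.0 + 567) = 24.7 V.
With the supply zeroed, R_s and R_g appear in parallel from the tap: R_th = R_s‖R_g = (33.0 × 567)/600.0 = 31.2 kΩ.

V_th = 24.7 V, R_th = 31.2 kΩ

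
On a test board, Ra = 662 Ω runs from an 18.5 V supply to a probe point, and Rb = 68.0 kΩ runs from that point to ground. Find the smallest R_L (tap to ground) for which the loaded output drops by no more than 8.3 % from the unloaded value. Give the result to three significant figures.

Output resistance R_th = Ra‖Rb = (662 × 68000)/68660 = 655.6 Ω.
The fractional drop is R_th/(R_th + R_L); requiring this ≤ 0.0830 gives R_L ≥ R_th(1/0.0830 − 1) = 655.6 × 11.05 = 7.24 kΩ.

R_L(min) ≈ 7.24 kΩ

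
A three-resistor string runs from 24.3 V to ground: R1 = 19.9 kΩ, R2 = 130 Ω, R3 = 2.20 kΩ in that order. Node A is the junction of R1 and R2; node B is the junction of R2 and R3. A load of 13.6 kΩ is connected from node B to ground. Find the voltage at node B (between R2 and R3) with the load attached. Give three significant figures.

At node B, R3 is in parallel with the load: R3‖R_L = 1894 Ω.
Below node A the resistance is R2 + (R3‖R_L) = 2024 Ω, so V_A = 24.3 × 2024/21920 = 2.243 V.
Then V_B = V_A × (R3‖R_L)/(R2 + R3‖R_L) = 2.243 × 1894/2024 = 2.10 V.

V ≈ 2.10 V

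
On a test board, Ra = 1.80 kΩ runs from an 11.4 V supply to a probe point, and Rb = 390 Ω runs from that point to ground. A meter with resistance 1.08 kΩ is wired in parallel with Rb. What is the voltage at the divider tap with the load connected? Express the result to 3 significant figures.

The load sits in parallel with Rb: Rb‖R_L = (390 × 1080) / (390 + 1080) = 286.5 Ω.
V_out = 11.4 × 286.5 / (1800 + 286.5) = 11.4 × 286.5/2087 = 1.57 V.
(Unloaded it would have been 2.03 V.)

V_out ≈ 1.57 V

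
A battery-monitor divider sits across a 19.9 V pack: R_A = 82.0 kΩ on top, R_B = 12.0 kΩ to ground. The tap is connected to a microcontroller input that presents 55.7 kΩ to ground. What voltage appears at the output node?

V_out ≈ 2.14 V

The load sits in parallel with R_B: R_B‖R_L = (12.0 × 55.7) / (12.0 + 55.7) = 9.873 kΩ.
V_out = 19.9 × 9.873 / (82.0 + 9.873) = 19.9 × 9.873/91.87 = 2.14 V.
(Unloaded it would have been 2.54 V.)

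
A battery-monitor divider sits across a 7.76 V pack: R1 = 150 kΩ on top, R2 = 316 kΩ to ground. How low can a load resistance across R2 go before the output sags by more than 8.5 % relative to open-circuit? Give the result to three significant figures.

Output resistance R_th = R1‖R2 = (150 × 316)/466.0 = 101.7 kΩ.
The fractional drop is R_th/(R_th + R_L); requiring this ≤ 0.0850 gives R_L ≥ R_th(1/0.0850 − 1) = 101.7 × 10.76 = 1.09 MΩ.

R_L(min) ≈ 1.09 MΩ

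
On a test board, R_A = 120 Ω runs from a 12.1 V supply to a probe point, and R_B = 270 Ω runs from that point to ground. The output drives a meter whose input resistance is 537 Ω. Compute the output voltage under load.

The load sits in parallel with R_B: R_B‖R_L = (270 × 537) / (270 + 537) = 179.7 Ω.
V_out = 12.1 × 179.7 / (120 + 179.7) = 12.1 × 179.7/299.7 = 7.25 V.
(Unloaded it would have been 8.38 V.)

V_out ≈ 7.25 V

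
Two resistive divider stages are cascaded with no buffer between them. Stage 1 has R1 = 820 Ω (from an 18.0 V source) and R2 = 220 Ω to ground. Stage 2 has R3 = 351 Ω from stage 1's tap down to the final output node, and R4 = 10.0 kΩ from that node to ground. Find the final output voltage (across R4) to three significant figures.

Stage 2 presents R3+R4 = 10350 Ω as a load on stage 1's tap.
Stage 1's lower leg becomes R2‖(R3+R4) = 215.4 Ω, so V_mid = 18.0 × 215.4/1035 = 3.745 V.
Stage 2 is itself unloaded: V_out = V_mid × R4/(R3+R4) = 3.745 × 10000/10350 = 3.62 V.

V_out ≈ 3.62 V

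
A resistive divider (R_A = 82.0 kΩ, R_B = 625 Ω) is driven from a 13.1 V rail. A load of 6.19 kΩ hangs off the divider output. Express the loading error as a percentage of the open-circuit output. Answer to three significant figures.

9.11 %

Unloaded V = 13.1 × 625/82620 = 0.099092 V.
Loaded: R_B‖R_L = 567.7 Ω, giving V = 13.1 × 567.7/82570 = 0.090067 V.
Drop = (0.099092 − 0.090067) / 0.099092 = 9.11 %.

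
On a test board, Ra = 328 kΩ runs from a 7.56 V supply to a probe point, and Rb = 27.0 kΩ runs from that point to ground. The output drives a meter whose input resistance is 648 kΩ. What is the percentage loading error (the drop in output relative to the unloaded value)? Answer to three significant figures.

The divider's output (Thévenin) resistance is Ra‖Rb = 24.95 kΩ.
Fractional drop under load = R_th/(R_th + R_L) = 24.95 / (24.95 + 648) = 0.03707.
So the output falls by 3.71 %.

3.71 %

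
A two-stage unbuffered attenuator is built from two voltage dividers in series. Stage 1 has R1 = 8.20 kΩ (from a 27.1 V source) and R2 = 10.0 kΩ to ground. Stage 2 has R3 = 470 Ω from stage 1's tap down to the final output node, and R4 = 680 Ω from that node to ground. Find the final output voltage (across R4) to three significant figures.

Stage 2 presents R3+R4 = 1150 Ω as a load on stage 1's tap.
Stage 1's lower leg becomes R2‖(R3+R4) = 1031 Ω, so V_mid = 27.1 × 1031/9231 = 3.028 V.
Stage 2 is itself unloaded: V_out = V_mid × R4/(R3+R4) = 3.028 × 680/1150 = 1.79 V.

V_out ≈ 1.79 V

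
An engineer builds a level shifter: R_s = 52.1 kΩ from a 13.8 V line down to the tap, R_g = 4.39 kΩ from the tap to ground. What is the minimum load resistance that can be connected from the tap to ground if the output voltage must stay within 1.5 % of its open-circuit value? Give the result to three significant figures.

Output resistance R_th = R_s‖R_g = (52.1 × 4.39)/56.49 = 4.049 kΩ.
The fractional drop is R_th/(R_th + R_L); requiring this ≤ 0.0150 gives R_L ≥ R_th(1/0.0150 − 1) = 4.049 × 65.67 = 266 kΩ.

R_L(min) ≈ 266 kΩ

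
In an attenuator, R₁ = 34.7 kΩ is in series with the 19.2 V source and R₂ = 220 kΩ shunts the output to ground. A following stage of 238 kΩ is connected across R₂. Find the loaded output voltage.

The load sits in parallel with R₂: R₂‖R_L = (220 × 238) / (220 + 238) = 114.3 kΩ.
V_out = 19.2 × 114.3 / (34.7 + 114.3) = 19.2 × 114.3/149.0 = 14.7 V.

V_out ≈ 14.7 V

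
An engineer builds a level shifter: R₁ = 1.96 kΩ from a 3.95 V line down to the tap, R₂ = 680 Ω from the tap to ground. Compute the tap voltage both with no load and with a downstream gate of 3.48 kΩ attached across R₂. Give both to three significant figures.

Open-circuit: V = 3.95 × 680/(1960 + 680) = 1.02 V.
With the load, R₂ becomes R₂‖R_L = 568.8 Ω, so V = 3.95 × 568.8/2529 = 0.889 V.

Unloaded: 1.02 V; loaded: 0.889 V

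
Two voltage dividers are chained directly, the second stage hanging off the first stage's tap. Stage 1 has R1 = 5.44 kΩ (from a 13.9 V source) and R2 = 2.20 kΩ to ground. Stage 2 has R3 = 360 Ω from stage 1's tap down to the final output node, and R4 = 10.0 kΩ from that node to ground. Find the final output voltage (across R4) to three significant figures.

Stage 2 presents R3+R4 = 10360 Ω as a load on stage 1's tap.
Stage 1's lower leg becomes R2‖(R3+R4) = 1815 Ω, so V_mid = 13.9 × 1815/7255 = 3.477 V.
Stage 2 is itself unloaded: V_out = V_mid × R4/(R3+R4) = 3.477 × 10000/10360 = 3.36 V.

V_out ≈ 3.36 V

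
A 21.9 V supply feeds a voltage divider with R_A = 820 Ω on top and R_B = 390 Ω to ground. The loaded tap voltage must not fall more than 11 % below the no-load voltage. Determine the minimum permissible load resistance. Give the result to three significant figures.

Output resistance R_th = R_A‖R_B = (820 × 390)/1210 = 264.3 Ω.
The fractional drop is R_th/(R_th + R_L); requiring this ≤ 0.110 gives R_L ≥ R_th(1/0.110 − 1) = 264.3 × 8.091 = 2.14 kΩ.

R_L(min) ≈ 2.14 kΩ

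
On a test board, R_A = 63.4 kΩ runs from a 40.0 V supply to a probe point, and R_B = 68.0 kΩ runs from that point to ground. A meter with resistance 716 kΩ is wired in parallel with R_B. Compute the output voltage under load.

V_out ≈ 19.8 V

The load sits in parallel with R_B: R_B‖R_L = (68.0 × 716) / (68.0 + 716) = 62.10 kΩ.
V_out = 40.0 × 62.10 / (63.4 + 62.10) = 40.0 × 62.10/125.5 = 19.8 V.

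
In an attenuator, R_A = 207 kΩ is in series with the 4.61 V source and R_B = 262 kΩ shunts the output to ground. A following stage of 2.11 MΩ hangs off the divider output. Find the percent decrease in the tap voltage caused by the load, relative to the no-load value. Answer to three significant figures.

The divider's output (Thévenin) resistance is R_A‖R_B = 115.6 kΩ.
Fractional drop under load = R_th/(R_th + R_L) = 115.6 / (115.6 + 2110) = 0.05196.
So the output falls by 5.20 %.

5.20 %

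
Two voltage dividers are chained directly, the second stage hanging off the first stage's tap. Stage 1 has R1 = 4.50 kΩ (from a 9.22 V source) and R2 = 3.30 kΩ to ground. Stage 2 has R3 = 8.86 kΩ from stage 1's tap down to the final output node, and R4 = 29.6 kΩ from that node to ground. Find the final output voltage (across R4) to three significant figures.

Stage 2 presents R3+R4 = 38.46 kΩ as a load on stage 1's tap.
Stage 1's lower leg becomes R2‖(R3+R4) = 3.039 kΩ, so V_mid = 9.22 × 3.039/7.539 = 3.717 V.
Stage 2 is itself unloaded: V_out = V_mid × R4/(R3+R4) = 3.717 × 29.6/38.46 = 2.86 V.

V_out ≈ 2.86 V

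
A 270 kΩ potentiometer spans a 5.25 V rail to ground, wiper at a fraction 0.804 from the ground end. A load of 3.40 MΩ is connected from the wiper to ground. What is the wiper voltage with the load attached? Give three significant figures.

The wiper splits the pot into (1−α)R = 52.92 kΩ above and αR = 217.1 kΩ below.
Lower section ‖ load = 204.1 kΩ.
V_wiper = 5.25 × 204.1/(52.92 + 204.1) = 4.17 V.

V ≈ 4.17 V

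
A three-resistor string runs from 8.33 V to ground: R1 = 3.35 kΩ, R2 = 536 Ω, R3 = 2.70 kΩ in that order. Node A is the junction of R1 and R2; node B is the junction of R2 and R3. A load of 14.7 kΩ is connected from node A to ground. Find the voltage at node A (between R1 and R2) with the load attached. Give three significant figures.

V ≈ 3.68 V

Below node A the series string R2+R3 = 3236 Ω sits in parallel with the 14700 Ω load: 2652 Ω.
V_A = 8.33 × 2652/(3350 + 2652) = 3.68 V.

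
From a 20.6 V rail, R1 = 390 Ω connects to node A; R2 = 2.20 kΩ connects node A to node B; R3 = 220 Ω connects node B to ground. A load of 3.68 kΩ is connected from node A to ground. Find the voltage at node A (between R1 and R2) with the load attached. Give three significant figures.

V ≈ 16.3 V

Below node A the series string R2+R3 = 2420 Ω sits in parallel with the 3680 Ω load: 1460 Ω.
V_A = 20.6 × 1460/(390 + 1460) = 16.3 V.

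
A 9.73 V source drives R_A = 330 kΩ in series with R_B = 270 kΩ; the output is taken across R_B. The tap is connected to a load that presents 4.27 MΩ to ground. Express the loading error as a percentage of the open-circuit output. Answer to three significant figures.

The divider's output (Thévenin) resistance is R_A‖R_B = 148.5 kΩ.
Fractional drop under load = R_th/(R_th + R_L) = 148.5 / (148.5 + 4270) = 0.03361.
So the output falls by 3.36 %.

3.36 %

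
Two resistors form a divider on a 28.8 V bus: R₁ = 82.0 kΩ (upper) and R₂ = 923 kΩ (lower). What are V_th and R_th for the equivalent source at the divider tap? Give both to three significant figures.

V_th = 26.5 V, R_th = 75.3 kΩ

V_th is the open-circuit tap voltage: 28.8 × 923/(82.0 + 923) = 26.5 V.
With the supply zeroed, R₁ and R₂ appear in parallel from the tap: R_th = R₁‖R₂ = (82.0 × 923)/1005 = 75.3 kΩ.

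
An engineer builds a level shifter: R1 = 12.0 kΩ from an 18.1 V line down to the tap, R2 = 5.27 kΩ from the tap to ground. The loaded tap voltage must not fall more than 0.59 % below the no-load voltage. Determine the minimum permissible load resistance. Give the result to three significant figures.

Output resistance R_th = R1‖R2 = (12.0 × 5.27)/17.27 = 3.662 kΩ.
The fractional drop is R_th/(R_th + R_L); requiring this ≤ 0.00590 gives R_L ≥ R_th(1/0.00590 − 1) = 3.662 × 168.5 = 617 kΩ.

R_L(min) ≈ 617 kΩ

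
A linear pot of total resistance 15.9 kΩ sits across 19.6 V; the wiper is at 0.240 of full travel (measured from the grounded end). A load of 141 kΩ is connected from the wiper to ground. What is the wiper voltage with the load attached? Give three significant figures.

The wiper splits the pot into (1−α)R = 12.08 kΩ above and αR = 3.816 kΩ below.
Lower section ‖ load = 3.715 kΩ.
V_wiper = 19.6 × 3.715/(12.08 + 3.715) = 4.61 V.

V ≈ 4.61 V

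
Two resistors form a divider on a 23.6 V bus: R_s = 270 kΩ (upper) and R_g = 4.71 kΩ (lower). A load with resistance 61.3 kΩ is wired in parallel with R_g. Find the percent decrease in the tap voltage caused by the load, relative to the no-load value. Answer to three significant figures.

7.02 %

The divider's output (Thévenin) resistance is R_s‖R_g = 4.629 kΩ.
Fractional drop under load = R_th/(R_th + R_L) = 4.629 / (4.629 + 61.3) = 0.07022.
So the output falls by 7.02 %.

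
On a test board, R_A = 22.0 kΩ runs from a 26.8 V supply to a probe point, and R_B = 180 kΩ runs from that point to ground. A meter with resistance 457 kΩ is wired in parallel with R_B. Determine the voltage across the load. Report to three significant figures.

V_out ≈ 22.9 V

The load sits in parallel with R_B: R_B‖R_L = (180 × 457) / (180 + 457) = 129.1 kΩ.
V_out = 26.8 × 129.1 / (22.0 + 129.1) = 26.8 × 129.1/151.1 = 22.9 V.
(Unloaded it would have been 23.9 V.)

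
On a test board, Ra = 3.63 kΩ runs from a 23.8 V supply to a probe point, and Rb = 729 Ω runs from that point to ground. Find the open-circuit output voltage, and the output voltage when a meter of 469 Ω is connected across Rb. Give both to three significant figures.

Open-circuit: V = 23.8 × 729/(3630 + 729) = 3.98 V.
With the load, Rb becomes Rb‖R_L = 285.4 Ω, so V = 23.8 × 285.4/3915 = 1.73 V.

Unloaded: 3.98 V; loaded: 1.73 V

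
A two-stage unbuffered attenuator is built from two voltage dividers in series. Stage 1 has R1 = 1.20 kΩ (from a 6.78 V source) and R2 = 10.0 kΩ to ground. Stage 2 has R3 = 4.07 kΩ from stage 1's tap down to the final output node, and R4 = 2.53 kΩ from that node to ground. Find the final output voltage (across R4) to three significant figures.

V_out ≈ 2.00 V

Stage 2 presents R3+R4 = 6.600 kΩ as a load on stage 1's tap.
Stage 1's lower leg becomes R2‖(R3+R4) = 3.976 kΩ, so V_mid = 6.78 × 3.976/5.176 = 5.208 V.
Stage 2 is itself unloaded: V_out = V_mid × R4/(R3+R4) = 5.208 × 2.53/6.600 = 2.00 V.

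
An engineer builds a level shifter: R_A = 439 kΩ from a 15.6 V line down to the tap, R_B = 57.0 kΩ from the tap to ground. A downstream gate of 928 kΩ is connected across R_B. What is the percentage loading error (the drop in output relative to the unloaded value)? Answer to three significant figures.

5.16 %

The divider's output (Thévenin) resistance is R_A‖R_B = 50.45 kΩ.
Fractional drop under load = R_th/(R_th + R_L) = 50.45 / (50.45 + 928) = 0.05156.
So the output falls by 5.16 %.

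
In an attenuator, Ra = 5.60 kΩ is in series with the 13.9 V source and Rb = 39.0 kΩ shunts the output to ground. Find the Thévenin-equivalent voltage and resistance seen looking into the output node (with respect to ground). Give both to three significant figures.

V_th = 12.2 V, R_th = 4.90 kΩ

V_th is the open-circuit tap voltage: 13.9 × 39.0/(5.60 + 39.0) = 12.2 V.
With the supply zeroed, Ra and Rb appear in parallel from the tap: R_th = Ra‖Rb = (5.60 × 39.0)/44.60 = 4.90 kΩ.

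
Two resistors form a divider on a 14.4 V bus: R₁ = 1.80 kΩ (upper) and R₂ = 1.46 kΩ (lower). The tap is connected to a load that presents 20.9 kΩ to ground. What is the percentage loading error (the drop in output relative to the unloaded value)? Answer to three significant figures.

The divider's output (Thévenin) resistance is R₁‖R₂ = 0.8061 kΩ.
Fractional drop under load = R_th/(R_th + R_L) = 0.8061 / (0.8061 + 20.9) = 0.03714.
So the output falls by 3.71 %.

3.71 %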